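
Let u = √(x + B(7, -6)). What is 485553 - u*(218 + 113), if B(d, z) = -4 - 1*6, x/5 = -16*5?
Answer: 485553 - 331*I*√410 ≈ 4.8555e+5 - 6702.2*I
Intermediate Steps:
x = -400 (x = 5*(-16*5) = 5*(-80) = -400)
B(d, z) = -10 (B(d, z) = -4 - 6 = -10)
u = I*√410 (u = √(-400 - 10) = √(-410) = I*√410 ≈ 20.248*I)
485553 - u*(218 + 113) = 485553 - I*√410*(218 + 113) = 485553 - I*√410*331 = 485553 - 331*I*√410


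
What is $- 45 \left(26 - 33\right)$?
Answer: $315$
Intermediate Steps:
$- 45 \left(26 - 33\right) = \left(-45\right) \left(-7\right) = 315$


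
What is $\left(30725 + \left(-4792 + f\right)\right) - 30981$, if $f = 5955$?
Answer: $907$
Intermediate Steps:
$\left(30725 + \left(-4792 + f\right)\right) - 30981 = \left(30725 + \left(-4792 + 5955\right)\right) - 30981 = \left(30725 + 1163\right) - 30981 = 31888 - 30981 = 907$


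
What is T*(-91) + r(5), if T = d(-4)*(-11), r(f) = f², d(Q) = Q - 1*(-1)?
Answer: -2978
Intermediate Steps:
d(Q) = 1 + Q (d(Q) = Q + 1 = 1 + Q)
T = 33 (T = (1 - 4)*(-11) = -3*(-11) = 33)
T*(-91) + r(5) = 33*(-91) + 5² = -3003 + 25 = -2978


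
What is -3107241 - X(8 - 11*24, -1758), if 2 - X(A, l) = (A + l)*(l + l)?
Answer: 3973981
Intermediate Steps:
X(A, l) = 2 - 2*l*(A + l) (X(A, l) = 2 - (A + l)*(l + l) = 2 - (A + l)*2*l = 2 - 2*l*(A + l))
-3107241 - X(8 - 11*24, -1758) = -3107241 - (2 - 2*(-1758)² - 2*(8 - 11*24)*(-1758)) = -3107241 - (2 - 2*3090564 - 2*(8 - 264)*(-1758)) = -3107241 - (2 - 6181128 - 2*(-256)*(-1758)) = -3107241 - (2 - 6181128 - 900096) = -3107241 - 1*(-7081222) = -3107241 + 7081222 = 3973981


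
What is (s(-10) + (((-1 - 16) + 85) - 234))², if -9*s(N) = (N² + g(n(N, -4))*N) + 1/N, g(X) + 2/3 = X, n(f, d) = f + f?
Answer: 2917836289/72900 ≈ 40025.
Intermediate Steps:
n(f, d) = 2*f
g(X) = -⅔ + X
s(N) = -1/(9*N) - N²/9 - N*(-⅔ + 2*N)/9 (s(N) = -((N² + (-⅔ + 2*N)*N) + 1/N)/9 = -((N² + N*(-⅔ + 2*N)) + 1/N)/9 = -(1/N + N² + N*(-⅔ + 2*N))/9 = -1/(9*N) - N²/9 - N*(-⅔ + 2*N)/9)
(s(-10) + (((-1 - 16) + 85) - 234))² = ((1/27)*(-3 + (-10)²*(2 - 9*(-10)))/(-10) + (((-1 - 16) + 85) - 234))² = ((1/27)*(-⅒)*(-3 + 100*(2 + 90)) + ((-17 + 85) - 234))² = ((1/27)*(-⅒)*(-3 + 100*92) + (68 - 234))² = ((1/27)*(-⅒)*(-3 + 9200) - 166)² = ((1/27)*(-⅒)*9197 - 166)² = (-9197/270 - 166)² = (-54017/270)² = 2917836289/72900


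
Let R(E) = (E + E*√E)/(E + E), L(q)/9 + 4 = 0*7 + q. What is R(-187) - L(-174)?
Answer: 3205/2 + I*√187/2 ≈ 1602.5 + 6.8374*I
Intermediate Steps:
L(q) = -36 + 9*q (L(q) = -36 + 9*(0*7 + q) = -36 + 9*(0 + q) = -36 + 9*q)
R(E) = (E + E^(3/2))/(2*E) (R(E) = (E + E^(3/2))/((2*E)) = (E + E^(3/2))*(1/(2*E)) = (E + E^(3/2))/(2*E))
R(-187) - L(-174) = (½ + √(-187)/2) - (-36 + 9*(-174)) = (½ + (I*√187)/2) - (-36 - 1566) = (½ + I*√187/2) - 1*(-1602) = (½ + I*√187/2) + 1602 = 3205/2 + I*√187/2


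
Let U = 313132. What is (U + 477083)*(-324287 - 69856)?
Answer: -311457710745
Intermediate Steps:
(U + 477083)*(-324287 - 69856) = (313132 + 477083)*(-324287 - 69856) = 790215*(-394143) = -311457710745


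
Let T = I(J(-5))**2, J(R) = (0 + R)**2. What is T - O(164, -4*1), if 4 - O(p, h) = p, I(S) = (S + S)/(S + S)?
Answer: 161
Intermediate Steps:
J(R) = R**2
I(S) = 1 (I(S) = (2*S)/((2*S)) = (2*S)*(1/(2*S)) = 1)
O(p, h) = 4 - p
T = 1 (T = 1**2 = 1)
T - O(164, -4*1) = 1 - (4 - 1*164) = 1 - (4 - 164) = 1 - 1*(-160) = 1 + 160 = 161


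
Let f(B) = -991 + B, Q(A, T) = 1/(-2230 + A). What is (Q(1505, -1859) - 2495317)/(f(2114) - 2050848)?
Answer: 1809104826/1486050625 ≈ 1.2174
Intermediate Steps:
(Q(1505, -1859) - 2495317)/(f(2114) - 2050848) = (1/(-2230 + 1505) - 2495317)/((-991 + 2114) - 2050848) = (1/(-725) - 2495317)/(1123 - 2050848) = (-1/725 - 2495317)/(-2049725) = -1809104826/725*(-1/2049725) = 1809104826/1486050625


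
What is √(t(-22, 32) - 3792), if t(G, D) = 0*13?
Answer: 4*I*√237 ≈ 61.579*I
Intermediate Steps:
t(G, D) = 0
√(t(-22, 32) - 3792) = √(0 - 3792) = √(-3792) = 4*I*√237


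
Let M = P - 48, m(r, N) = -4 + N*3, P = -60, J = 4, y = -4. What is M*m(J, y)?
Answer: 1728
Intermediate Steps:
m(r, N) = -4 + 3*N
M = -108 (M = -60 - 48 = -108)
M*m(J, y) = -108*(-4 + 3*(-4)) = -108*(-4 - 12) = -108*(-16) = 1728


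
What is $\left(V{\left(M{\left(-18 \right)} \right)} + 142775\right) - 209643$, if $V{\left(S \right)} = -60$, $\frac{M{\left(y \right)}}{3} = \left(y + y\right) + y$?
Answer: $-66928$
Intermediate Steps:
$M{\left(y \right)} = 9 y$ ($M{\left(y \right)} = 3 \left(\left(y + y\right) + y\right) = 3 \left(2 y + y\right) = 3 \cdot 3 y = 9 y$)
$\left(V{\left(M{\left(-18 \right)} \right)} + 142775\right) - 209643 = \left(-60 + 142775\right) - 209643 = 142715 - 209643 = -66928$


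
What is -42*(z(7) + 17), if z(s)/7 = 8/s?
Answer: -1050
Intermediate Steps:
z(s) = 56/s (z(s) = 7*(8/s) = 56/s)
-42*(z(7) + 17) = -42*(56/7 + 17) = -42*(56*(⅐) + 17) = -42*(8 + 17) = -42*25 = -1050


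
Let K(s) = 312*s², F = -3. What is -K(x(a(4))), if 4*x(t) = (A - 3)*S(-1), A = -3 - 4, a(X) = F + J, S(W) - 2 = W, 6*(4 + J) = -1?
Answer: -1950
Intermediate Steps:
J = -25/6 (J = -4 + (⅙)*(-1) = -4 - ⅙ = -25/6 ≈ -4.1667)
S(W) = 2 + W
a(X) = -43/6 (a(X) = -3 - 25/6 = -43/6)
A = -7
x(t) = -5/2 (x(t) = ((-7 - 3)*(2 - 1))/4 = (-10*1)/4 = (¼)*(-10) = -5/2)
-K(x(a(4))) = -312*(-5/2)² = -312*25/4 = -1*1950 = -1950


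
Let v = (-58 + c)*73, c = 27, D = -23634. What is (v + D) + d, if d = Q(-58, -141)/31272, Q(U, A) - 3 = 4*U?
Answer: -809851213/31272 ≈ -25897.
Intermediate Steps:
Q(U, A) = 3 + 4*U
v = -2263 (v = (-58 + 27)*73 = -31*73 = -2263)
d = -229/31272 (d = (3 + 4*(-58))/31272 = (3 - 232)*(1/31272) = -229*1/31272 = -229/31272 ≈ -0.0073228)
(v + D) + d = (-2263 - 23634) - 229/31272 = -25897 - 229/31272 = -809851213/31272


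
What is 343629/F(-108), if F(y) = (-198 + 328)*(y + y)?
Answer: -979/80 ≈ -12.238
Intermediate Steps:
F(y) = 260*y (F(y) = 130*(2*y) = 260*y)
343629/F(-108) = 343629/((260*(-108))) = 343629/(-28080) = 343629*(-1/28080) = -979/80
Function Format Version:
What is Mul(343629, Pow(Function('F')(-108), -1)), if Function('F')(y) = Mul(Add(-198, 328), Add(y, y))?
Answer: Rational(-979, 80) ≈ -12.238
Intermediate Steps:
Function('F')(y) = Mul(260, y) (Function('F')(y) = Mul(130, Mul(2, y)) = Mul(260, y))
Mul(343629, Pow(Function('F')(-108), -1)) = Mul(343629, Pow(Mul(260, -108), -1)) = Mul(343629, Pow(-28080, -1)) = Mul(343629, Rational(-1, 28080)) = Rational(-979, 80)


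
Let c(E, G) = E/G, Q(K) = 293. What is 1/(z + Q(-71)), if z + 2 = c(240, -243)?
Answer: 81/23491 ≈ 0.0034481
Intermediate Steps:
z = -242/81 (z = -2 + 240/(-243) = -2 + 240*(-1/243) = -2 - 80/81 = -242/81 ≈ -2.9877)
1/(z + Q(-71)) = 1/(-242/81 + 293) = 1/(23491/81) = 81/23491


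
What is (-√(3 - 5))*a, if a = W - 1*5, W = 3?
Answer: 2*I*√2 ≈ 2.8284*I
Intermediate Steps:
a = -2 (a = 3 - 1*5 = 3 - 5 = -2)
(-√(3 - 5))*a = -√(3 - 5)*(-2) = -√(-2)*(-2) = -I*√2*(-2) = 2*I*√2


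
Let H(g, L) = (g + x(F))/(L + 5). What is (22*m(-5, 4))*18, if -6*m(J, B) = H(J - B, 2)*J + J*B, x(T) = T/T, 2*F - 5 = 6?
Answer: 6600/7 ≈ 942.86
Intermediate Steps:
F = 11/2 (F = 5/2 + (½)*6 = 5/2 + 3 = 11/2 ≈ 5.5000)
x(T) = 1
H(g, L) = (1 + g)/(5 + L) (H(g, L) = (g + 1)/(L + 5) = (1 + g)/(5 + L))
m(J, B) = -B*J/6 - J*(⅐ - B/7 + J/7)/6 (m(J, B) = -(((1 + (J - B))/(5 + 2))*J + J*B)/6 = -(((1 + J - B)/7)*J + B*J)/6 = -((⅐ - B/7 + J/7)*J + B*J)/6 = -(J*(⅐ - B/7 + J/7) + B*J)/6 = -(B*J + J*(⅐ - B/7 + J/7))/6 = -B*J/6 - J*(⅐ - B/7 + J/7)/6)
(22*m(-5, 4))*18 = (22*(-1/42*(-5)*(1 - 5 + 6*4)))*18 = (22*(-1/42*(-5)*(1 - 5 + 24)))*18 = (22*(-1/42*(-5)*20))*18 = (22*(50/21))*18 = (1100/21)*18 = 6600/7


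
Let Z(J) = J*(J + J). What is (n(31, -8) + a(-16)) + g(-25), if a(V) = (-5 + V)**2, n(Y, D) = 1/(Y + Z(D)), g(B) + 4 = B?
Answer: 65509/159 ≈ 412.01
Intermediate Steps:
g(B) = -4 + B
Z(J) = 2*J**2 (Z(J) = J*(2*J) = 2*J**2)
n(Y, D) = 1/(Y + 2*D**2)
(n(31, -8) + a(-16)) + g(-25) = (1/(31 + 2*(-8)**2) + (-5 - 16)**2) + (-4 - 25) = (1/(31 + 2*64) + (-21)**2) - 29 = (1/(31 + 128) + 441) - 29 = (1/159 + 441) - 29 = 70120/159 - 29 = 65509/159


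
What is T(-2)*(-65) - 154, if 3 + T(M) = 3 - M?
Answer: -284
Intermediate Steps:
T(M) = -M (T(M) = -3 + (3 - M) = -M)
T(-2)*(-65) - 154 = -1*(-2)*(-65) - 154 = 2*(-65) - 154 = -130 - 154 = -284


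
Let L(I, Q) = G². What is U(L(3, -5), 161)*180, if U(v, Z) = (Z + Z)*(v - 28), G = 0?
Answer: -1622880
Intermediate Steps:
L(I, Q) = 0 (L(I, Q) = 0² = 0)
U(v, Z) = 2*Z*(-28 + v) (U(v, Z) = (2*Z)*(-28 + v) = 2*Z*(-28 + v))
U(L(3, -5), 161)*180 = (2*161*(-28 + 0))*180 = (2*161*(-28))*180 = -9016*180 = -1622880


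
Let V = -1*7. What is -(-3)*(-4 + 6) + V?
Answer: -1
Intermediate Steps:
V = -7
-(-3)*(-4 + 6) + V = -(-3)*(-4 + 6) - 7 = -(-3)*2 - 7 = -1*(-6) - 7 = 6 - 7 = -1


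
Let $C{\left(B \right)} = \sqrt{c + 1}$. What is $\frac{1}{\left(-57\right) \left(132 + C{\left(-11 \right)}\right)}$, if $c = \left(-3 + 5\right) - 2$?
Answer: $- \frac{1}{7581} \approx -0.00013191$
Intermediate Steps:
$c = 0$ ($c = 2 - 2 = 0$)
$C{\left(B \right)} = 1$ ($C{\left(B \right)} = \sqrt{0 + 1} = \sqrt{1} = 1$)
$\frac{1}{\left(-57\right) \left(132 + C{\left(-11 \right)}\right)} = \frac{1}{\left(-57\right) \left(132 + 1\right)} = \frac{1}{\left(-57\right) 133} = \frac{1}{-7581} = - \frac{1}{7581}$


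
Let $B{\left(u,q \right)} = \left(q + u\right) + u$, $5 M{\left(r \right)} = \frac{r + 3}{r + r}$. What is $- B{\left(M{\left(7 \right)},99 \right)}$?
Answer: $- \frac{695}{7} \approx -99.286$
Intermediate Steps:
$M{\left(r \right)} = \frac{3 + r}{10 r}$ ($M{\left(r \right)} = \frac{\left(r + 3\right) \frac{1}{r + r}}{5} = \frac{\left(3 + r\right) \frac{1}{2 r}}{5} = \frac{\frac{1}{2} \frac{1}{r} \left(3 + r\right)}{5} = \frac{3 + r}{10 r}$)
$B{\left(u,q \right)} = q + 2 u$
$- B{\left(M{\left(7 \right)},99 \right)} = - (99 + 2 \frac{3 + 7}{10 \cdot 7}) = - (99 + 2 \cdot \frac{1}{10} \cdot \frac{1}{7} \cdot 10) = - (99 + 2 \cdot \frac{1}{7}) = - (99 + \frac{2}{7}) = \left(-1\right) \frac{695}{7} = - \frac{695}{7}$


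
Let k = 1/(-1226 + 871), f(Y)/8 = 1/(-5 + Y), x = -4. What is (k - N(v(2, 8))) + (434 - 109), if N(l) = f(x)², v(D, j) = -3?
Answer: 9322574/28755 ≈ 324.21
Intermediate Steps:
f(Y) = 8/(-5 + Y)
N(l) = 64/81 (N(l) = (8/(-5 - 4))² = (8/(-9))² = (8*(-⅑))² = (-8/9)² = 64/81)
k = -1/355 (k = 1/(-355) = -1/355 ≈ -0.0028169)
(k - N(v(2, 8))) + (434 - 109) = (-1/355 - 1*64/81) + (434 - 109) = (-1/355 - 64/81) + 325 = -22801/28755 + 325 = 9322574/28755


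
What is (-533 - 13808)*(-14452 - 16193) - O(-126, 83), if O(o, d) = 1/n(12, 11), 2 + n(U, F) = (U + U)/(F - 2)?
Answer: 878959887/2 ≈ 4.3948e+8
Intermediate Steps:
n(U, F) = -2 + 2*U/(-2 + F) (n(U, F) = -2 + (U + U)/(F - 2) = -2 + (2*U)/(-2 + F) = -2 + 2*U/(-2 + F))
O(o, d) = 3/2 (O(o, d) = 1/(2*(2 + 12 - 1*11)/(-2 + 11)) = 1/(2*(2 + 12 - 11)/9) = 1/(2*(⅑)*3) = 1/(⅔) = 3/2)
(-533 - 13808)*(-14452 - 16193) - O(-126, 83) = (-533 - 13808)*(-14452 - 16193) - 1*3/2 = -14341*(-30645) - 3/2 = 439479945 - 3/2 = 878959887/2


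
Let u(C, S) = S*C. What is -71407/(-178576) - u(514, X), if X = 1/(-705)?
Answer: 142129999/125896080 ≈ 1.1289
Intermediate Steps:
X = -1/705 ≈ -0.0014184
u(C, S) = C*S
-71407/(-178576) - u(514, X) = -71407/(-178576) - 514*(-1)/705 = -71407*(-1/178576) - 1*(-514/705) = 71407/178576 + 514/705 = 142129999/125896080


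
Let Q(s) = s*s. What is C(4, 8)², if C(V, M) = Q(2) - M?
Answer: 16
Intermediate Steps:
Q(s) = s²
C(V, M) = 4 - M (C(V, M) = 2² - M = 4 - M)
C(4, 8)² = (4 - 1*8)² = (4 - 8)² = (-4)² = 16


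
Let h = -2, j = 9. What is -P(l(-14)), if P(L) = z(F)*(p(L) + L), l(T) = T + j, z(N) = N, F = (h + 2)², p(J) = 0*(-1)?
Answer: 0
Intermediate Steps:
p(J) = 0
F = 0 (F = (-2 + 2)² = 0² = 0)
l(T) = 9 + T (l(T) = T + 9 = 9 + T)
P(L) = 0 (P(L) = 0*(0 + L) = 0*L = 0)
-P(l(-14)) = -1*0 = 0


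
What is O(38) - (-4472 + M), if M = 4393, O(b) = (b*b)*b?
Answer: 54951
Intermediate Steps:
O(b) = b**3 (O(b) = b**2*b = b**3)
O(38) - (-4472 + M) = 38**3 - (-4472 + 4393) = 54872 - 1*(-79) = 54872 + 79 = 54951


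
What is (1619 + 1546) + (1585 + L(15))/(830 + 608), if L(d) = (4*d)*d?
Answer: 4553755/1438 ≈ 3166.7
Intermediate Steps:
L(d) = 4*d²
(1619 + 1546) + (1585 + L(15))/(830 + 608) = (1619 + 1546) + (1585 + 4*15²)/(830 + 608) = 3165 + (1585 + 4*225)/1438 = 3165 + (1585 + 900)*(1/1438) = 3165 + 2485*(1/1438) = 3165 + 2485/1438 = 4553755/1438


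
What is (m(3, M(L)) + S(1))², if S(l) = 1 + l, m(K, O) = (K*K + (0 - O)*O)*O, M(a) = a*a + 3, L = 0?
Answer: 4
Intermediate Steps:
M(a) = 3 + a² (M(a) = a² + 3 = 3 + a²)
m(K, O) = O*(K² - O²) (m(K, O) = (K² + (-O)*O)*O = (K² - O²)*O = O*(K² - O²))
(m(3, M(L)) + S(1))² = ((3 + 0²)*(3² - (3 + 0²)²) + (1 + 1))² = ((3 + 0)*(9 - (3 + 0)²) + 2)² = (3*(9 - 1*3²) + 2)² = (3*(9 - 1*9) + 2)² = (3*(9 - 9) + 2)² = (3*0 + 2)² = (0 + 2)² = 2² = 4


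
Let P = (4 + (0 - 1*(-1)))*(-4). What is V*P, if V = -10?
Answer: 200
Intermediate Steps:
P = -20 (P = (4 + (0 + 1))*(-4) = (4 + 1)*(-4) = 5*(-4) = -20)
V*P = -10*(-20) = 200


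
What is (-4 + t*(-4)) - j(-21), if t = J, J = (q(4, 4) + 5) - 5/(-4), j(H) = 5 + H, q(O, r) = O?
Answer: -29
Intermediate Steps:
J = 41/4 (J = (4 + 5) - 5/(-4) = 9 - 5*(-¼) = 9 + 5/4 = 41/4 ≈ 10.250)
t = 41/4 ≈ 10.250
(-4 + t*(-4)) - j(-21) = (-4 + (41/4)*(-4)) - (5 - 21) = (-4 - 41) - 1*(-16) = -45 + 16 = -29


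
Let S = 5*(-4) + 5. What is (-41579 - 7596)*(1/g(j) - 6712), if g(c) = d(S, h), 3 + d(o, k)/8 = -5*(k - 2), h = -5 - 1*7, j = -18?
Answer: 176913504425/536 ≈ 3.3006e+8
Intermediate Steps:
S = -15 (S = -20 + 5 = -15)
h = -12 (h = -5 - 7 = -12)
d(o, k) = 56 - 40*k (d(o, k) = -24 + 8*(-5*(k - 2)) = -24 + 8*(-5*(-2 + k)) = -24 + 8*(10 - 5*k) = -24 + (80 - 40*k) = 56 - 40*k)
g(c) = 536 (g(c) = 56 - 40*(-12) = 56 + 480 = 536)
(-41579 - 7596)*(1/g(j) - 6712) = (-41579 - 7596)*(1/536 - 6712) = -49175*(1/536 - 6712) = -49175*(-3597631/536) = 176913504425/536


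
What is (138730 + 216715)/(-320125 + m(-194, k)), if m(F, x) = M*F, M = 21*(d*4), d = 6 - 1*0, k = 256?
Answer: -355445/417901 ≈ -0.85055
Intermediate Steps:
d = 6 (d = 6 + 0 = 6)
M = 504 (M = 21*(6*4) = 21*24 = 504)
m(F, x) = 504*F
(138730 + 216715)/(-320125 + m(-194, k)) = (138730 + 216715)/(-320125 + 504*(-194)) = 355445/(-320125 - 97776) = 355445/(-417901) = 355445*(-1/417901) = -355445/417901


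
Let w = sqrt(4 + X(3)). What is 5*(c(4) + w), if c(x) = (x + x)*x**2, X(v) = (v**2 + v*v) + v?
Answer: 665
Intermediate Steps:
X(v) = v + 2*v**2 (X(v) = (v**2 + v**2) + v = 2*v**2 + v = v + 2*v**2)
c(x) = 2*x**3 (c(x) = (2*x)*x**2 = 2*x**3)
w = 5 (w = sqrt(4 + 3*(1 + 2*3)) = sqrt(4 + 3*(1 + 6)) = sqrt(4 + 3*7) = sqrt(4 + 21) = sqrt(25) = 5)
5*(c(4) + w) = 5*(2*4**3 + 5) = 5*(2*64 + 5) = 5*(128 + 5) = 5*133 = 665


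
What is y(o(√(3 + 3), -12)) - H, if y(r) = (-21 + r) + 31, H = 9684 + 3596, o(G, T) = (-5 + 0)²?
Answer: -13245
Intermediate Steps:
o(G, T) = 25 (o(G, T) = (-5)² = 25)
H = 13280
y(r) = 10 + r
y(o(√(3 + 3), -12)) - H = (10 + 25) - 1*13280 = 35 - 13280 = -13245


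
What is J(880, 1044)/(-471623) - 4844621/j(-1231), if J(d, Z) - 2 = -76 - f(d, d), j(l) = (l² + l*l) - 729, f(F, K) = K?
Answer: -2281944076561/1429014388639 ≈ -1.5969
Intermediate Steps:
j(l) = -729 + 2*l² (j(l) = (l² + l²) - 729 = 2*l² - 729 = -729 + 2*l²)
J(d, Z) = -74 - d (J(d, Z) = 2 + (-76 - d) = -74 - d)
J(880, 1044)/(-471623) - 4844621/j(-1231) = (-74 - 1*880)/(-471623) - 4844621/(-729 + 2*(-1231)²) = (-74 - 880)*(-1/471623) - 4844621/(-729 + 2*1515361) = -954*(-1/471623) - 4844621/(-729 + 3030722) = 954/471623 - 4844621/3029993 = -2281944076561/1429014388639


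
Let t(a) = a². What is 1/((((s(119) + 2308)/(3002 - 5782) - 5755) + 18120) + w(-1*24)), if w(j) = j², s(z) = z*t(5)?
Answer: 2780/35970697 ≈ 7.7285e-5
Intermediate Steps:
s(z) = 25*z (s(z) = z*5² = z*25 = 25*z)
1/((((s(119) + 2308)/(3002 - 5782) - 5755) + 18120) + w(-1*24)) = 1/((((25*119 + 2308)/(3002 - 5782) - 5755) + 18120) + (-1*24)²) = 1/((((2975 + 2308)/(-2780) - 5755) + 18120) + (-24)²) = 1/(((5283*(-1/2780) - 5755) + 18120) + 576) = 1/(((-5283/2780 - 5755) + 18120) + 576) = 1/((-16004183/2780 + 18120) + 576) = 1/(34369417/2780 + 576) = 1/(35970697/2780) = 2780/35970697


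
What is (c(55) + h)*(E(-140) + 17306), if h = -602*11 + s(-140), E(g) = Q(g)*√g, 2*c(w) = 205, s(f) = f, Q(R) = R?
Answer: -115249307 + 1864660*I*√35 ≈ -1.1525e+8 + 1.1031e+7*I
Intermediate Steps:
c(w) = 205/2 (c(w) = (½)*205 = 205/2)
E(g) = g^(3/2) (E(g) = g*√g = g^(3/2))
h = -6762 (h = -602*11 - 140 = -6622 - 140 = -6762)
(c(55) + h)*(E(-140) + 17306) = (205/2 - 6762)*((-140)^(3/2) + 17306) = -13319*(-280*I*√35 + 17306)/2 = -13319*(17306 - 280*I*√35)/2 = -115249307 + 1864660*I*√35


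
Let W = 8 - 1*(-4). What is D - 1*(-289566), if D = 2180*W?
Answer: 315726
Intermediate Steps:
W = 12 (W = 8 + 4 = 12)
D = 26160 (D = 2180*12 = 26160)
D - 1*(-289566) = 26160 - 1*(-289566) = 26160 + 289566 = 315726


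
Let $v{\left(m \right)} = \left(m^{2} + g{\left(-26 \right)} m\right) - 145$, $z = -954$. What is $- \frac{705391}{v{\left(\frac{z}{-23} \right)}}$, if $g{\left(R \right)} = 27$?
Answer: $- \frac{373151839}{1425845} \approx -261.71$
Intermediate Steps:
$v{\left(m \right)} = -145 + m^{2} + 27 m$ ($v{\left(m \right)} = \left(m^{2} + 27 m\right) - 145 = -145 + m^{2} + 27 m$)
$- \frac{705391}{v{\left(\frac{z}{-23} \right)}} = - \frac{705391}{-145 + \left(- \frac{954}{-23}\right)^{2} + 27 \left(- \frac{954}{-23}\right)} = - \frac{705391}{-145 + \left(\left(-954\right) \left(- \frac{1}{23}\right)\right)^{2} + 27 \left(\left(-954\right) \left(- \frac{1}{23}\right)\right)} = - \frac{705391}{-145 + \left(\frac{954}{23}\right)^{2} + 27 \cdot \frac{954}{23}} = - \frac{705391}{-145 + \frac{910116}{529} + \frac{25758}{23}} = - \frac{705391}{\frac{1425845}{529}} = \left(-705391\right) \frac{529}{1425845} = - \frac{373151839}{1425845}$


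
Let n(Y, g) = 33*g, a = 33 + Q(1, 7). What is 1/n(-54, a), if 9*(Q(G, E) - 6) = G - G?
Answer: 1/1287 ≈ 0.00077700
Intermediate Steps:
Q(G, E) = 6 (Q(G, E) = 6 + (G - G)/9 = 6 + (⅑)*0 = 6 + 0 = 6)
a = 39 (a = 33 + 6 = 39)
1/n(-54, a) = 1/(33*39) = 1/1287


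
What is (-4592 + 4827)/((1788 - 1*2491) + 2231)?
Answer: 235/1528 ≈ 0.15380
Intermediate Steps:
(-4592 + 4827)/((1788 - 1*2491) + 2231) = 235/((1788 - 2491) + 2231) = 235/(-703 + 2231) = 235/1528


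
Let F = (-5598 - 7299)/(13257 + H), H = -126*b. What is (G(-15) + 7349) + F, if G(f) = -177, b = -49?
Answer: 15482915/2159 ≈ 7171.3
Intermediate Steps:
H = 6174 (H = -126*(-49) = 6174)
F = -1433/2159 (F = (-5598 - 7299)/(13257 + 6174) = -12897/19431 = -12897*1/19431 = -1433/2159 ≈ -0.66373)
(G(-15) + 7349) + F = (-177 + 7349) - 1433/2159 = 7172 - 1433/2159 = 15482915/2159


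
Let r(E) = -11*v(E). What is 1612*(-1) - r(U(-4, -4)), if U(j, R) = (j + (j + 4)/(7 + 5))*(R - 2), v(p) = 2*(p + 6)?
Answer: -952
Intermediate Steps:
v(p) = 12 + 2*p (v(p) = 2*(6 + p) = 12 + 2*p)
U(j, R) = (-2 + R)*(⅓ + 13*j/12) (U(j, R) = (j + (4 + j)/12)*(-2 + R) = (j + (4 + j)*(1/12))*(-2 + R) = (j + (⅓ + j/12))*(-2 + R) = (⅓ + 13*j/12)*(-2 + R) = (-2 + R)*(⅓ + 13*j/12))
r(E) = -132 - 22*E (r(E) = -11*(12 + 2*E) = -132 - 22*E)
1612*(-1) - r(U(-4, -4)) = 1612*(-1) - (-132 - 22*(-⅔ - 13/6*(-4) + (⅓)*(-4) + (13/12)*(-4)*(-4))) = -1612 - (-132 - 22*(-⅔ + 26/3 - 4/3 + 52/3)) = -1612 - (-132 - 22*24) = -1612 - (-132 - 528) = -1612 - 1*(-660) = -1612 + 660 = -952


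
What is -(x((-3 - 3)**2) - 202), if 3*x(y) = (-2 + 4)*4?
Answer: 598/3 ≈ 199.33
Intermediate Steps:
x(y) = 8/3 (x(y) = ((-2 + 4)*4)/3 = (2*4)/3 = (1/3)*8 = 8/3)
-(x((-3 - 3)**2) - 202) = -(8/3 - 202) = -1*(-598/3) = 598/3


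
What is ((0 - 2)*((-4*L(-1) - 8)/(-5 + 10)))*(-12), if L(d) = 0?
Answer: -192/5 ≈ -38.400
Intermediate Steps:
((0 - 2)*((-4*L(-1) - 8)/(-5 + 10)))*(-12) = ((0 - 2)*((-4*0 - 8)/(-5 + 10)))*(-12) = -2*(0 - 8)/5*(-12) = -(-16)/5*(-12) = -2*(-8/5)*(-12) = (16/5)*(-12) = -192/5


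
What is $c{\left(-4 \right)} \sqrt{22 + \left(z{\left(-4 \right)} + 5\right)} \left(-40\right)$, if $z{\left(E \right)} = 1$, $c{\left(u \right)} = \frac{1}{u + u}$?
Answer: $10 \sqrt{7} \approx 26.458$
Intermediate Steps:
$c{\left(u \right)} = \frac{1}{2 u}$
$c{\left(-4 \right)} \sqrt{22 + \left(z{\left(-4 \right)} + 5\right)} \left(-40\right) = \frac{1}{2 \left(-4\right)} \sqrt{22 + \left(1 + 5\right)} \left(-40\right) = \frac{1}{2} \left(- \frac{1}{4}\right) \sqrt{22 + 6} \left(-40\right) = - \frac{\sqrt{28}}{8} \left(-40\right) = - \frac{2 \sqrt{7}}{8} \left(-40\right) = - \frac{\sqrt{7}}{4} \left(-40\right) = 10 \sqrt{7}$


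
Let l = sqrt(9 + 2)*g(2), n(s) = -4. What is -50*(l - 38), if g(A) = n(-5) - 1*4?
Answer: 1900 + 400*sqrt(11) ≈ 3226.6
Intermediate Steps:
g(A) = -8 (g(A) = -4 - 1*4 = -4 - 4 = -8)
l = -8*sqrt(11) (l = sqrt(9 + 2)*(-8) = sqrt(11)*(-8) = -8*sqrt(11) ≈ -26.533)
-50*(l - 38) = -50*(-8*sqrt(11) - 38) = -50*(-38 - 8*sqrt(11)) = 1900 + 400*sqrt(11)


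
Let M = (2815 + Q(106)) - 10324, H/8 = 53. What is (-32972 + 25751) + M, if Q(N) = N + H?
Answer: -14200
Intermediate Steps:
H = 424 (H = 8*53 = 424)
Q(N) = 424 + N (Q(N) = N + 424 = 424 + N)
M = -6979 (M = (2815 + (424 + 106)) - 10324 = (2815 + 530) - 10324 = 3345 - 10324 = -6979)
(-32972 + 25751) + M = (-32972 + 25751) - 6979 = -7221 - 6979 = -14200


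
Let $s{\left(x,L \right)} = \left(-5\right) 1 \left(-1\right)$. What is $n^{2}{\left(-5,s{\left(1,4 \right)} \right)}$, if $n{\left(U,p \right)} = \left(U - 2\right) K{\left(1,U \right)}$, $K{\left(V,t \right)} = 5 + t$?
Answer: $0$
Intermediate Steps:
$s{\left(x,L \right)} = 5$ ($s{\left(x,L \right)} = \left(-5\right) \left(-1\right) = 5$)
$n{\left(U,p \right)} = \left(-2 + U\right) \left(5 + U\right)$ ($n{\left(U,p \right)} = \left(U - 2\right) \left(5 + U\right) = \left(-2 + U\right) \left(5 + U\right)$)
$n^{2}{\left(-5,s{\left(1,4 \right)} \right)} = \left(\left(-2 - 5\right) \left(5 - 5\right)\right)^{2} = \left(\left(-7\right) 0\right)^{2} = 0^{2} = 0$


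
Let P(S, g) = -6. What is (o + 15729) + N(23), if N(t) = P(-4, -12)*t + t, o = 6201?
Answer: 21815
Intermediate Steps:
N(t) = -5*t (N(t) = -6*t + t = -5*t)
(o + 15729) + N(23) = (6201 + 15729) - 5*23 = 21930 - 115 = 21815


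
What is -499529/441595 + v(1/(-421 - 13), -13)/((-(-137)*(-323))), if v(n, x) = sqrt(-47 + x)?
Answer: -499529/441595 - 2*I*sqrt(15)/44251 ≈ -1.1312 - 0.00017505*I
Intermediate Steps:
-499529/441595 + v(1/(-421 - 13), -13)/((-(-137)*(-323))) = -499529/441595 + sqrt(-47 - 13)/((-(-137)*(-323))) = -499529*1/441595 + sqrt(-60)/((-1*44251)) = -499529/441595 + (2*I*sqrt(15))/(-44251) = -499529/441595 + (2*I*sqrt(15))*(-1/44251) = -499529/441595 - 2*I*sqrt(15)/44251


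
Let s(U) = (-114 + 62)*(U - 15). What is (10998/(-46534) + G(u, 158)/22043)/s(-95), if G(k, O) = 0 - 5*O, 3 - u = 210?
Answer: -139595387/2933642031320 ≈ -4.7584e-5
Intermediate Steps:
u = -207 (u = 3 - 1*210 = 3 - 210 = -207)
s(U) = 780 - 52*U (s(U) = -52*(-15 + U) = 780 - 52*U)
G(k, O) = -5*O
(10998/(-46534) + G(u, 158)/22043)/s(-95) = (10998/(-46534) - 5*158/22043)/(780 - 52*(-95)) = (10998*(-1/46534) - 790*1/22043)/(780 + 4940) = (-5499/23267 - 790/22043)/5720 = -139595387/512874481*1/5720 = -139595387/2933642031320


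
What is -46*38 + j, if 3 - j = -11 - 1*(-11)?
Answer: -1745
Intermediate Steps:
j = 3 (j = 3 - (-11 - 1*(-11)) = 3 - (-11 + 11) = 3 - 1*0 = 3 + 0 = 3)
-46*38 + j = -46*38 + 3 = -1748 + 3 = -1745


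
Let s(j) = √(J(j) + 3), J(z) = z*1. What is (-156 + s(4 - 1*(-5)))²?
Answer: 24348 - 624*√3 ≈ 23267.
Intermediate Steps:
J(z) = z
s(j) = √(3 + j) (s(j) = √(j + 3) = √(3 + j))
(-156 + s(4 - 1*(-5)))² = (-156 + √(3 + (4 - 1*(-5))))² = (-156 + √(3 + (4 + 5)))² = (-156 + √(3 + 9))² = (-156 + √12)² = (-156 + 2*√3)²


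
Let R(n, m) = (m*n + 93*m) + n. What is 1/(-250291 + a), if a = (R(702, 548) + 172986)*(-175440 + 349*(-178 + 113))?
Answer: -1/120727322791 ≈ -8.2831e-12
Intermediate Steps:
R(n, m) = n + 93*m + m*n (R(n, m) = (93*m + m*n) + n = n + 93*m + m*n)
a = -120727072500 (a = ((702 + 93*548 + 548*702) + 172986)*(-175440 + 349*(-178 + 113)) = ((702 + 50964 + 384696) + 172986)*(-175440 + 349*(-65)) = (436362 + 172986)*(-175440 - 22685) = 609348*(-198125) = -120727072500)
1/(-250291 + a) = 1/(-250291 - 120727072500) = 1/(-120727322791) = -1/120727322791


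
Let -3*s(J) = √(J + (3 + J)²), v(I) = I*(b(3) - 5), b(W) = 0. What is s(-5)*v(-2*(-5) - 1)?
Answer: 15*I ≈ 15.0*I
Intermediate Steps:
v(I) = -5*I (v(I) = I*(0 - 5) = I*(-5) = -5*I)
s(J) = -√(J + (3 + J)²)/3
s(-5)*v(-2*(-5) - 1) = (-√(-5 + (3 - 5)²)/3)*(-5*(-2*(-5) - 1)) = (-√(-5 + (-2)²)/3)*(-5*(10 - 1)) = (-√(-5 + 4)/3)*(-5*9) = -I/3*(-45) = 15*I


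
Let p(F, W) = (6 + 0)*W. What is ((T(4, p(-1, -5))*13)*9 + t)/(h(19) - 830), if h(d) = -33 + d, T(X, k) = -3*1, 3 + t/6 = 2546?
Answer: -14907/844 ≈ -17.662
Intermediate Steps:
t = 15258 (t = -18 + 6*2546 = -18 + 15276 = 15258)
p(F, W) = 6*W
T(X, k) = -3
((T(4, p(-1, -5))*13)*9 + t)/(h(19) - 830) = (-3*13*9 + 15258)/((-33 + 19) - 830) = (-39*9 + 15258)/(-14 - 830) = (-351 + 15258)/(-844) = 14907*(-1/844) = -14907/844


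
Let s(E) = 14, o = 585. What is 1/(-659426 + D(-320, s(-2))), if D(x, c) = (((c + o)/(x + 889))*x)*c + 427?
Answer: -569/377653951 ≈ -1.5067e-6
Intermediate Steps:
D(x, c) = 427 + c*x*(585 + c)/(889 + x) (D(x, c) = (((c + 585)/(x + 889))*x)*c + 427 = (((585 + c)/(889 + x))*x)*c + 427 = (x*(585 + c)/(889 + x))*c + 427 = c*x*(585 + c)/(889 + x) + 427 = 427 + c*x*(585 + c)/(889 + x))
1/(-659426 + D(-320, s(-2))) = 1/(-659426 + (379603 + 427*(-320) - 320*14² + 585*14*(-320))/(889 - 320)) = 1/(-659426 + (379603 - 136640 - 320*196 - 2620800)/569) = 1/(-659426 + (379603 - 136640 - 62720 - 2620800)/569) = 1/(-659426 + (1/569)*(-2440557)) = 1/(-659426 - 2440557/569) = 1/(-377653951/569) = -569/377653951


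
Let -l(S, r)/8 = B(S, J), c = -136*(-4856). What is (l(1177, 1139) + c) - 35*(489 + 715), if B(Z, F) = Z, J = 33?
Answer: 608860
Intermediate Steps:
c = 660416
l(S, r) = -8*S
(l(1177, 1139) + c) - 35*(489 + 715) = (-8*1177 + 660416) - 35*(489 + 715) = (-9416 + 660416) - 35*1204 = 651000 - 42140 = 608860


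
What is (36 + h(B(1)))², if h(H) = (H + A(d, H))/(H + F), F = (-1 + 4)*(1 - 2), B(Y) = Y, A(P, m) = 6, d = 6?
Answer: 4225/4 ≈ 1056.3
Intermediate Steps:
F = -3 (F = 3*(-1) = -3)
h(H) = (6 + H)/(-3 + H) (h(H) = (H + 6)/(H - 3) = (6 + H)/(-3 + H))
(36 + h(B(1)))² = (36 + (6 + 1)/(-3 + 1))² = (36 + 7/(-2))² = (36 - ½*7)² = (36 - 7/2)² = (65/2)² = 4225/4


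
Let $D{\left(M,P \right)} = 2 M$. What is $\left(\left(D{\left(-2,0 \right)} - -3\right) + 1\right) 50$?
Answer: $0$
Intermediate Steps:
$\left(\left(D{\left(-2,0 \right)} - -3\right) + 1\right) 50 = \left(\left(2 \left(-2\right) - -3\right) + 1\right) 50 = \left(\left(-4 + 3\right) + 1\right) 50 = \left(-1 + 1\right) 50 = 0 \cdot 50 = 0$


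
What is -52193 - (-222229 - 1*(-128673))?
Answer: 41363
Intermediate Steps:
-52193 - (-222229 - 1*(-128673)) = -52193 - (-222229 + 128673) = -52193 - 1*(-93556) = -52193 + 93556 = 41363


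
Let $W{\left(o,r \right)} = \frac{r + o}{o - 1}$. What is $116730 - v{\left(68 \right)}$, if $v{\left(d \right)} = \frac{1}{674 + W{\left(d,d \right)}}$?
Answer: $\frac{5287168553}{45294} \approx 1.1673 \cdot 10^{5}$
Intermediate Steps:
$W{\left(o,r \right)} = \frac{o + r}{-1 + o}$
$v{\left(d \right)} = \frac{1}{674 + \frac{2 d}{-1 + d}}$ ($v{\left(d \right)} = \frac{1}{674 + \frac{d + d}{-1 + d}} = \frac{1}{674 + \frac{2 d}{-1 + d}}$)
$116730 - v{\left(68 \right)} = 116730 - \frac{-1 + 68}{2 \left(-337 + 338 \cdot 68\right)} = 116730 - \frac{1}{2} \frac{1}{-337 + 22984} \cdot 67 = 116730 - \frac{1}{2} \cdot \frac{1}{22647} \cdot 67 = 116730 - \frac{67}{45294} = \frac{5287168553}{45294}$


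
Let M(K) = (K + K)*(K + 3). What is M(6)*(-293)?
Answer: -31644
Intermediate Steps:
M(K) = 2*K*(3 + K) (M(K) = (2*K)*(3 + K) = 2*K*(3 + K))
M(6)*(-293) = (2*6*(3 + 6))*(-293) = (2*6*9)*(-293) = 108*(-293) = -31644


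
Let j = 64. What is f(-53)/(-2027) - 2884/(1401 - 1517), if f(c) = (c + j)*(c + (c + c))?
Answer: 1512188/58783 ≈ 25.725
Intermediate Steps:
f(c) = 3*c*(64 + c) (f(c) = (c + 64)*(c + (c + c)) = (64 + c)*(c + 2*c) = (64 + c)*(3*c) = 3*c*(64 + c))
f(-53)/(-2027) - 2884/(1401 - 1517) = (3*(-53)*(64 - 53))/(-2027) - 2884/(1401 - 1517) = (3*(-53)*11)*(-1/2027) - 2884/(-116) = -1749*(-1/2027) - 2884*(-1/116) = 1749/2027 + 721/29 = 1512188/58783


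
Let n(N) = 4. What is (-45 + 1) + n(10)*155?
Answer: 576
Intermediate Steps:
(-45 + 1) + n(10)*155 = (-45 + 1) + 4*155 = -44 + 620 = 576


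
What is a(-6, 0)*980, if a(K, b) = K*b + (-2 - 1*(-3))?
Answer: 980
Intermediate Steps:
a(K, b) = 1 + K*b (a(K, b) = K*b + (-2 + 3) = K*b + 1 = 1 + K*b)
a(-6, 0)*980 = (1 - 6*0)*980 = (1 + 0)*980 = 1*980 = 980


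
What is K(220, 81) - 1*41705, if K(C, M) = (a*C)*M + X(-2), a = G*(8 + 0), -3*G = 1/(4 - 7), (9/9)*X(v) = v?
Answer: -25867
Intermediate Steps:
X(v) = v
G = ⅑ (G = -1/(3*(4 - 7)) = -⅓/(-3) = -⅓*(-⅓) = ⅑ ≈ 0.11111)
a = 8/9 (a = (8 + 0)/9 = (⅑)*8 = 8/9 ≈ 0.88889)
K(C, M) = -2 + 8*C*M/9 (K(C, M) = (8*C/9)*M - 2 = 8*C*M/9 - 2 = -2 + 8*C*M/9)
K(220, 81) - 1*41705 = (-2 + (8/9)*220*81) - 1*41705 = (-2 + 15840) - 41705 = 15838 - 41705 = -25867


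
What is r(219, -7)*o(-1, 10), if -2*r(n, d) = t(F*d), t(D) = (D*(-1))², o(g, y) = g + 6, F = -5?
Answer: -6125/2 ≈ -3062.5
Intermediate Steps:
o(g, y) = 6 + g
t(D) = D² (t(D) = (-D)² = D²)
r(n, d) = -25*d²/2
r(219, -7)*o(-1, 10) = (-25/2*(-7)²)*(6 - 1) = -25/2*49*5 = -1225/2*5 = -6125/2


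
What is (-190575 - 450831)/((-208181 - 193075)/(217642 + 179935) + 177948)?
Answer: -42501378877/11791271790 ≈ -3.6045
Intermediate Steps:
(-190575 - 450831)/((-208181 - 193075)/(217642 + 179935) + 177948) = -641406/(-401256/397577 + 177948) = -641406/70747630740/397577 = -641406*397577/70747630740 = -42501378877/11791271790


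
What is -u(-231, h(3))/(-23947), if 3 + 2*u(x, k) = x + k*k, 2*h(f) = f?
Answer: -927/191576 ≈ -0.0048388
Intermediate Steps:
h(f) = f/2
u(x, k) = -3/2 + x/2 + k**2/2 (u(x, k) = -3/2 + (x + k*k)/2 = -3/2 + (x + k**2)/2 = -3/2 + (x/2 + k**2/2) = -3/2 + x/2 + k**2/2)
-u(-231, h(3))/(-23947) = -(-3/2 + (1/2)*(-231) + ((1/2)*3)**2/2)/(-23947) = -(-3/2 - 231/2 + (3/2)**2/2)*(-1)/23947 = -(-3/2 - 231/2 + (1/2)*(9/4))*(-1)/23947 = -(-3/2 - 231/2 + 9/8)*(-1)/23947 = -(-927)*(-1)/(8*23947) = -1*927/191576 = -927/191576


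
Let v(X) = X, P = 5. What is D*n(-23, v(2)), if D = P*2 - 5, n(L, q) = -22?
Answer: -110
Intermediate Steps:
D = 5 (D = 5*2 - 5 = 10 - 5 = 5)
D*n(-23, v(2)) = 5*(-22) = -110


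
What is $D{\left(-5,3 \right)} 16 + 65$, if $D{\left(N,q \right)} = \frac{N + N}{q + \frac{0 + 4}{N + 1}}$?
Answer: $-15$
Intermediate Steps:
$D{\left(N,q \right)} = \frac{2 N}{q + \frac{4}{1 + N}}$
$D{\left(-5,3 \right)} 16 + 65 = 2 \left(-5\right) \frac{1}{4 + 3 - 15} \left(1 - 5\right) 16 + 65 = 2 \left(-5\right) \frac{1}{4 + 3 - 15} \left(-4\right) 16 + 65 = 2 \left(-5\right) \frac{1}{-8} \left(-4\right) 16 + 65 = 2 \left(-5\right) \left(- \frac{1}{8}\right) \left(-4\right) 16 + 65 = \left(-5\right) 16 + 65 = -80 + 65 = -15$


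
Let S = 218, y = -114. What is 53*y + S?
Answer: -5824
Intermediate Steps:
53*y + S = 53*(-114) + 218 = -6042 + 218 = -5824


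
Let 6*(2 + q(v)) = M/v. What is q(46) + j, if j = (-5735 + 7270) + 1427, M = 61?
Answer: 817021/276 ≈ 2960.2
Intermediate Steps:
q(v) = -2 + 61/(6*v) (q(v) = -2 + (61/v)/6 = -2 + 61/(6*v))
j = 2962 (j = 1535 + 1427 = 2962)
q(46) + j = (-2 + (61/6)/46) + 2962 = (-2 + (61/6)*(1/46)) + 2962 = (-2 + 61/276) + 2962 = -491/276 + 2962 = 817021/276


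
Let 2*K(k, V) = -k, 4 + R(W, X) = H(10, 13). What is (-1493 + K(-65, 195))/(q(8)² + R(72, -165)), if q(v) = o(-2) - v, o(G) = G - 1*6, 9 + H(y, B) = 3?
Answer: -2921/492 ≈ -5.9370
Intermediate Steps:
H(y, B) = -6 (H(y, B) = -9 + 3 = -6)
R(W, X) = -10 (R(W, X) = -4 - 6 = -10)
o(G) = -6 + G (o(G) = G - 6 = -6 + G)
K(k, V) = -k/2 (K(k, V) = (-k)/2 = -k/2)
q(v) = -8 - v (q(v) = (-6 - 2) - v = -8 - v)
(-1493 + K(-65, 195))/(q(8)² + R(72, -165)) = (-1493 - ½*(-65))/((-8 - 1*8)² - 10) = (-1493 + 65/2)/((-8 - 8)² - 10) = -2921/(2*((-16)² - 10)) = -2921/(2*(256 - 10)) = -2921/2/246 = -2921/2*1/246 = -2921/492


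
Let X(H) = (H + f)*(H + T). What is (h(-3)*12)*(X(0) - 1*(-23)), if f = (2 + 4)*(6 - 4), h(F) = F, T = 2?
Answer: -1692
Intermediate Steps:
f = 12 (f = 6*2 = 12)
X(H) = (2 + H)*(12 + H) (X(H) = (H + 12)*(H + 2) = (12 + H)*(2 + H) = (2 + H)*(12 + H))
(h(-3)*12)*(X(0) - 1*(-23)) = (-3*12)*((24 + 0**2 + 14*0) - 1*(-23)) = -36*((24 + 0 + 0) + 23) = -36*(24 + 23) = -36*47 = -1692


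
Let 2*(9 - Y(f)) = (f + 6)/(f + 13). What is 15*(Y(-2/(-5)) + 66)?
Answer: 75135/67 ≈ 1121.4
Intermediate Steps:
Y(f) = 9 - (6 + f)/(2*(13 + f)) (Y(f) = 9 - (f + 6)/(2*(f + 13)) = 9 - (6 + f)/(2*(13 + f)))
15*(Y(-2/(-5)) + 66) = 15*((228 + 17*(-2/(-5)))/(2*(13 - 2/(-5))) + 66) = 15*((228 + 17*(-2*(-⅕)))/(2*(13 - 2*(-⅕))) + 66) = 15*((228 + 17*(⅖))/(2*(13 + ⅖)) + 66) = 15*((228 + 34/5)/(2*(67/5)) + 66) = 15*((½)*(5/67)*(1174/5) + 66) = 15*(587/67 + 66) = 15*(5009/67) = 75135/67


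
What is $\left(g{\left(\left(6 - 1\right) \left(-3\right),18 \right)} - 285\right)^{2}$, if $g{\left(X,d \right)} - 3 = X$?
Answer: $88209$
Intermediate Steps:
$g{\left(X,d \right)} = 3 + X$
$\left(g{\left(\left(6 - 1\right) \left(-3\right),18 \right)} - 285\right)^{2} = \left(\left(3 + \left(6 - 1\right) \left(-3\right)\right) - 285\right)^{2} = \left(\left(3 + 5 \left(-3\right)\right) - 285\right)^{2} = \left(\left(3 - 15\right) - 285\right)^{2} = \left(-12 - 285\right)^{2} = \left(-297\right)^{2} = 88209$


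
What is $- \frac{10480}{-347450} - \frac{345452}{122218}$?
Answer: $- \frac{5937322638}{2123232205} \approx -2.7964$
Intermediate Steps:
$- \frac{10480}{-347450} - \frac{345452}{122218} = \left(-10480\right) \left(- \frac{1}{347450}\right) - \frac{172726}{61109} = \frac{1048}{34745} - \frac{172726}{61109} = - \frac{5937322638}{2123232205}$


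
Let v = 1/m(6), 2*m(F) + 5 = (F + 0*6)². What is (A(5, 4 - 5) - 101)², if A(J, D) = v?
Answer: 9790641/961 ≈ 10188.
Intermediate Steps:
m(F) = -5/2 + F²/2 (m(F) = -5/2 + (F + 0*6)²/2 = -5/2 + (F + 0)²/2 = -5/2 + F²/2)
v = 2/31 (v = 1/(-5/2 + (½)*6²) = 1/(-5/2 + (½)*36) = 1/(-5/2 + 18) = 1/(31/2) = 1*(2/31) = 2/31 ≈ 0.064516)
A(J, D) = 2/31
(A(5, 4 - 5) - 101)² = (2/31 - 101)² = (-3129/31)² = 9790641/961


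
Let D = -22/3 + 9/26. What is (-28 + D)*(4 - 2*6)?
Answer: 10916/39 ≈ 279.90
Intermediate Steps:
D = -545/78 (D = -22*1/3 + 9*(1/26) = -22/3 + 9/26 = -545/78 ≈ -6.9872)
(-28 + D)*(4 - 2*6) = (-28 - 545/78)*(4 - 2*6) = -2729*(4 - 12)/78 = -2729/78*(-8) = 10916/39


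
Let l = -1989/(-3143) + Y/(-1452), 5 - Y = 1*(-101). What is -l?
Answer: -1277435/2281818 ≈ -0.55983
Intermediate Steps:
Y = 106 (Y = 5 - (-101) = 5 - 1*(-101) = 5 + 101 = 106)
l = 1277435/2281818 (l = -1989/(-3143) + 106/(-1452) = -1989*(-1/3143) + 106*(-1/1452) = 1989/3143 - 53/726 = 1277435/2281818 ≈ 0.55983)
-l = -1*1277435/2281818 = -1277435/2281818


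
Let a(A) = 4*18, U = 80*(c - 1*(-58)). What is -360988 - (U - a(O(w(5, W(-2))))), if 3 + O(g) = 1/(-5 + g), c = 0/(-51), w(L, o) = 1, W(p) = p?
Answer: -365556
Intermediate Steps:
c = 0 (c = 0*(-1/51) = 0)
U = 4640 (U = 80*(0 - 1*(-58)) = 80*(0 + 58) = 80*58 = 4640)
O(g) = -3 + 1/(-5 + g)
a(A) = 72
-360988 - (U - a(O(w(5, W(-2))))) = -360988 - (4640 - 1*72) = -360988 - (4640 - 72) = -360988 - 1*4568 = -360988 - 4568 = -365556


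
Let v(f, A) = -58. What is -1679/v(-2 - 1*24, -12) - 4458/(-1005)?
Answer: 648653/19430 ≈ 33.384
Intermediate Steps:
-1679/v(-2 - 1*24, -12) - 4458/(-1005) = -1679/(-58) - 4458/(-1005) = -1679*(-1/58) - 4458*(-1/1005) = 1679/58 + 1486/335 = 648653/19430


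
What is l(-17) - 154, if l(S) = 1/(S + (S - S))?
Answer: -2619/17 ≈ -154.06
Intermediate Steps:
l(S) = 1/S (l(S) = 1/(S + 0) = 1/S)
l(-17) - 154 = 1/(-17) - 154 = -1/17 - 154 = -2619/17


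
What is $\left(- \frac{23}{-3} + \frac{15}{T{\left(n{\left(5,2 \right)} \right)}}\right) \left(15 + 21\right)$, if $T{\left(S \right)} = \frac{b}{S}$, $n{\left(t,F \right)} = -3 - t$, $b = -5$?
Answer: $1140$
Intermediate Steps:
$T{\left(S \right)} = - \frac{5}{S}$
$\left(- \frac{23}{-3} + \frac{15}{T{\left(n{\left(5,2 \right)} \right)}}\right) \left(15 + 21\right) = \left(- \frac{23}{-3} + \frac{15}{\left(-5\right) \frac{1}{-3 - 5}}\right) \left(15 + 21\right) = \left(\left(-23\right) \left(- \frac{1}{3}\right) + \frac{15}{\left(-5\right) \frac{1}{-3 - 5}}\right) 36 = \left(\frac{23}{3} + \frac{15}{\left(-5\right) \frac{1}{-8}}\right) 36 = \left(\frac{23}{3} + \frac{15}{\left(-5\right) \left(- \frac{1}{8}\right)}\right) 36 = \left(\frac{23}{3} + \frac{15}{\frac{5}{8}}\right) 36 = \left(\frac{23}{3} + 15 \cdot \frac{8}{5}\right) 36 = \left(\frac{23}{3} + 24\right) 36 = \frac{95}{3} \cdot 36 = 1140$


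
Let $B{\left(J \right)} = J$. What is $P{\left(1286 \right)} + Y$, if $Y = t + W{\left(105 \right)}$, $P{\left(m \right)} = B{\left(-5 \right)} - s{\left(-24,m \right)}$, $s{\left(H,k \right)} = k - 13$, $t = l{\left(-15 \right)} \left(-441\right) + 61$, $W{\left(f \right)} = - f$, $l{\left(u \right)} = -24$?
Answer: $9262$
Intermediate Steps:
$t = 10645$ ($t = \left(-24\right) \left(-441\right) + 61 = 10584 + 61 = 10645$)
$s{\left(H,k \right)} = -13 + k$ ($s{\left(H,k \right)} = k - 13 = -13 + k$)
$P{\left(m \right)} = 8 - m$ ($P{\left(m \right)} = -5 - \left(-13 + m\right) = 8 - m$)
$Y = 10540$ ($Y = 10645 - 105 = 10540$)
$P{\left(1286 \right)} + Y = \left(8 - 1286\right) + 10540 = -1278 + 10540 = 9262$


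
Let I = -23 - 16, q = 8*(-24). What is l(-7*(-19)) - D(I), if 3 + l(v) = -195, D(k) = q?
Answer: -6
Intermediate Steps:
q = -192
I = -39
D(k) = -192
l(v) = -198 (l(v) = -3 - 195 = -198)
l(-7*(-19)) - D(I) = -198 - 1*(-192) = -198 + 192 = -6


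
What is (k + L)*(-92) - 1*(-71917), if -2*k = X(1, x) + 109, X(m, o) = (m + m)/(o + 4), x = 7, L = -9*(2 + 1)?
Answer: 873657/11 ≈ 79423.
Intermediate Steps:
L = -27 (L = -9*3 = -27)
X(m, o) = 2*m/(4 + o) (X(m, o) = (2*m)/(4 + o) = 2*m/(4 + o))
k = -1201/22 (k = -(2*1/(4 + 7) + 109)/2 = -(2*1/11 + 109)/2 = -(2*1*(1/11) + 109)/2 = -(2/11 + 109)/2 = -1/2*1201/11 = -1201/22 ≈ -54.591)
(k + L)*(-92) - 1*(-71917) = (-1201/22 - 27)*(-92) - 1*(-71917) = -1795/22*(-92) + 71917 = 82570/11 + 71917 = 873657/11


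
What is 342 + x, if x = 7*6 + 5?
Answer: 389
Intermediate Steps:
x = 47 (x = 42 + 5 = 47)
342 + x = 342 + 47 = 389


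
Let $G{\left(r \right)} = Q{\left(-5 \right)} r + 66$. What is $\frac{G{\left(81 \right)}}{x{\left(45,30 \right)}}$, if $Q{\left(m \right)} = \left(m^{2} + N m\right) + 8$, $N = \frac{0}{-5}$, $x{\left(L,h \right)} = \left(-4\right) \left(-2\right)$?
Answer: $\frac{2739}{8} \approx 342.38$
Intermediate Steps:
$x{\left(L,h \right)} = 8$
$N = 0$ ($N = 0 \left(- \frac{1}{5}\right) = 0$)
$Q{\left(m \right)} = 8 + m^{2}$ ($Q{\left(m \right)} = \left(m^{2} + 0 m\right) + 8 = \left(m^{2} + 0\right) + 8 = m^{2} + 8 = 8 + m^{2}$)
$G{\left(r \right)} = 66 + 33 r$ ($G{\left(r \right)} = \left(8 + \left(-5\right)^{2}\right) r + 66 = \left(8 + 25\right) r + 66 = 33 r + 66 = 66 + 33 r$)
$\frac{G{\left(81 \right)}}{x{\left(45,30 \right)}} = \frac{66 + 33 \cdot 81}{8} = \left(66 + 2673\right) \frac{1}{8} = 2739 \cdot \frac{1}{8} = \frac{2739}{8}$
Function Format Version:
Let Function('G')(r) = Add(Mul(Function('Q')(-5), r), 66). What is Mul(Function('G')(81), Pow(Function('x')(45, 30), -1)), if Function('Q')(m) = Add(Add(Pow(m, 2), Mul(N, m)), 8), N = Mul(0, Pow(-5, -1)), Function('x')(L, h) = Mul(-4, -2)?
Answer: Rational(2739, 8) ≈ 342.38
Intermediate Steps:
Function('x')(L, h) = 8
N = 0 (N = Mul(0, Rational(-1, 5)) = 0)
Function('Q')(m) = Add(8, Pow(m, 2)) (Function('Q')(m) = Add(Add(Pow(m, 2), Mul(0, m)), 8) = Add(Add(Pow(m, 2), 0), 8) = Add(Pow(m, 2), 8) = Add(8, Pow(m, 2)))
Function('G')(r) = Add(66, Mul(33, r)) (Function('G')(r) = Add(Mul(Add(8, Pow(-5, 2)), r), 66) = Add(Mul(Add(8, 25), r), 66) = Add(Mul(33, r), 66) = Add(66, Mul(33, r)))
Mul(Function('G')(81), Pow(Function('x')(45, 30), -1)) = Mul(Add(66, Mul(33, 81)), Pow(8, -1)) = Mul(Add(66, 2673), Rational(1, 8)) = Mul(2739, Rational(1, 8)) = Rational(2739, 8)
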